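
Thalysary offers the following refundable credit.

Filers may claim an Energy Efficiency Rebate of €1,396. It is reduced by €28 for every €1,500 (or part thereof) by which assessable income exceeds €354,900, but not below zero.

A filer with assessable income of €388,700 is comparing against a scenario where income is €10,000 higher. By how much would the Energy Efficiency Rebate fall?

€196

At €388,700 — income exceeds €354,900 by €33,800, which is 23 full-or-partial €1,500 increments; reduction = 23 × €28 = €644, leaving €752.
At €398,700 — income exceeds €354,900 by €43,800, which is 30 full-or-partial €1,500 increments; reduction = 30 × €28 = €840, leaving €556.
Lost: €752 − €556 = €196.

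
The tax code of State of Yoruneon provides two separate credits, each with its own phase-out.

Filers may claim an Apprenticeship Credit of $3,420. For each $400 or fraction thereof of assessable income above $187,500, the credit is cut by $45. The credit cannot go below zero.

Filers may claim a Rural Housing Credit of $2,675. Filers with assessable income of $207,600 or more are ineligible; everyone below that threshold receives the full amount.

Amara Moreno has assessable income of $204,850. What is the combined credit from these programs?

$4,115

Apprenticeship Credit: income exceeds $187,500 by $17,350, which is 44 full-or-partial $400 increments; reduction = 44 × $45 = $1,980, leaving $1,440.
Rural Housing Credit: $204,850 is below the $207,600 cutoff, so the full $2,675 applies.
Total: $1,440 + $2,675 = $4,115.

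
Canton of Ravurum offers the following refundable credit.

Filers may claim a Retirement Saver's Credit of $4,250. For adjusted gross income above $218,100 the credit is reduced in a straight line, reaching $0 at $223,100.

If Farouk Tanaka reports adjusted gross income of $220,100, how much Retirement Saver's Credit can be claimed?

$2,550

Retirement Saver's Credit: $220,100 is $2,000 into a $5,000 phase-out range, leaving 3,000/5,000 of the credit: $4,250 × 3,000/5,000 = $2,550.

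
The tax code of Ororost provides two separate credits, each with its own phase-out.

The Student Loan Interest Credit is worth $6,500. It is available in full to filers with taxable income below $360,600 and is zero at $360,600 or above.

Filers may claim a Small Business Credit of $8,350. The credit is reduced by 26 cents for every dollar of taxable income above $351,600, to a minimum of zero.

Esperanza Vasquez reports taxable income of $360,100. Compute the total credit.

Student Loan Interest Credit: $360,100 is below the $360,600 cutoff, so the full $6,500 applies.
Small Business Credit: 26% of the $8,500 excess over $351,600 is $2,210; credit = $8,350 − $2,210 = $6,140.
Total: $6,500 + $6,140 = $12,640.

$12,640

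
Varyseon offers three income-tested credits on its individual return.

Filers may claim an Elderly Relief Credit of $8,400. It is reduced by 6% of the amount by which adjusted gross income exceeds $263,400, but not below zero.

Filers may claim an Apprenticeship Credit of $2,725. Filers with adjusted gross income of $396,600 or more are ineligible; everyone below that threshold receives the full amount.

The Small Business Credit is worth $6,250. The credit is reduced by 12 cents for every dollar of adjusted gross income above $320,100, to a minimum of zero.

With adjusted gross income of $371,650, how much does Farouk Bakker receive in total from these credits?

$4,694

Elderly Relief Credit: 6% of the $108,250 excess over $263,400 is $6,495; credit = $8,400 − $6,495 = $1,905.
Apprenticeship Credit: $371,650 is below the $396,600 cutoff, so the full $2,725 applies.
Small Business Credit: 12% of the $51,550 excess over $320,100 is $6,186; credit = $6,250 − $6,186 = $64.
Total: $1,905 + $2,725 + $64 = $4,694.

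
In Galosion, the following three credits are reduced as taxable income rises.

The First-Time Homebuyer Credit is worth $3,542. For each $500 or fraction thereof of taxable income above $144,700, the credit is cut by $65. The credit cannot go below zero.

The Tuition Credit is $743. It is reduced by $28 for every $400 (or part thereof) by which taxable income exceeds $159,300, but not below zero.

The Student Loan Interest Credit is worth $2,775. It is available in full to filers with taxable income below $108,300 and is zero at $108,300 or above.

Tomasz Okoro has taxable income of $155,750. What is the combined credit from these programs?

First-Time Homebuyer Credit: income exceeds $144,700 by $11,050, which is 23 full-or-partial $500 increments; reduction = 23 × $65 = $1,495, leaving $2,047.
Tuition Credit: $155,750 is at or below the $159,300 threshold, so the full $743 applies.
Student Loan Interest Credit: $155,750 meets or exceeds the $108,300 cutoff, so the credit is $0.
Total: $2,047 + $743 + $0 = $2,790.

$2,790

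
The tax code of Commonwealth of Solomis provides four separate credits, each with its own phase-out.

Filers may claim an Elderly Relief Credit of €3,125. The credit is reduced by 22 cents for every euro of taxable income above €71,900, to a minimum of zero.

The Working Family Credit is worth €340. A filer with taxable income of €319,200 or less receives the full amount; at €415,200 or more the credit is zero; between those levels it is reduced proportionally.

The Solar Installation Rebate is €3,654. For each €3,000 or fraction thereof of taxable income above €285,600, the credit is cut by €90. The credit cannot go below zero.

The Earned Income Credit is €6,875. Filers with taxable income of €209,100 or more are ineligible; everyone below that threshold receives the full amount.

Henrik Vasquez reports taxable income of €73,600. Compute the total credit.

Elderly Relief Credit: 22% of the €1,700 excess over €71,900 is €374; credit = €3,125 − €374 = €2,751.
Working Family Credit: €73,600 is at or below the €319,200 threshold, so the full €340 applies.
Solar Installation Rebate: €73,600 is at or below the €285,600 threshold, so the full €3,654 applies.
Earned Income Credit: €73,600 is below the €209,100 cutoff, so the full €6,875 applies.
Total: €2,751 + €340 + €3,654 + €6,875 = €13,620.

€13,620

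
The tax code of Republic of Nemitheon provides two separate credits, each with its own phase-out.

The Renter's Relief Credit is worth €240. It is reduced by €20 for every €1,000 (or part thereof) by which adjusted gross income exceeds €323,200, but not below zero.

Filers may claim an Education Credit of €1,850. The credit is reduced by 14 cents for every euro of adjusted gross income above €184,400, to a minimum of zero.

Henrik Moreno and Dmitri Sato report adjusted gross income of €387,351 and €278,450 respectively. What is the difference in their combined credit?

Henrik (€387,351): Renter's Relief Credit: income exceeds €323,200 by €64,151 → 65 increments × €20 = €1,300 ≥ base, so the credit is €0. Education Credit: 14% of the €202,951 excess over €184,400 is €28,413.14 ≥ base, so the credit is €0. total €0 + €0 = €0
Dmitri (€278,450): Renter's Relief Credit: €278,450 is at or below the €323,200 threshold, so the full €240 applies. Education Credit: 14% of the €94,050 excess over €184,400 is €13,167 ≥ base, so the credit is €0. total €240 + €0 = €240
Difference: |€0 − €240| = €240.

€240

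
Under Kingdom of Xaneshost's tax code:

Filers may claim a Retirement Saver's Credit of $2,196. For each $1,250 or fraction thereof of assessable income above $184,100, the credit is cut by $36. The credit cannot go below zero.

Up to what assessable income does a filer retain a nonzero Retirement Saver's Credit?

After 60 increments the reduction is 60 × $36 = $2,160, leaving $36; one more increment wipes it out. Increment 60 ends at excess 60 × $1,250 = $75,000, so the highest qualifying income is $184,100 + $75,000 = $259,100.

$259,100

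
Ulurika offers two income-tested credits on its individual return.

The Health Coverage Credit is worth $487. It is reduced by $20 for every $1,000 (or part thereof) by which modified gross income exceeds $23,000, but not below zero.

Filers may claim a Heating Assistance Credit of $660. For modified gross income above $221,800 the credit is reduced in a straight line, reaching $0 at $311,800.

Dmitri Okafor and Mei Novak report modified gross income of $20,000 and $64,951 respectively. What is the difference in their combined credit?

Dmitri ($20,000): Health Coverage Credit: $20,000 is at or below the $23,000 threshold, so the full $487 applies. Heating Assistance Credit: $20,000 is at or below the $221,800 threshold, so the full $660 applies. total $487 + $660 = $1,147
Mei ($64,951): Health Coverage Credit: income exceeds $23,000 by $41,951 → 42 increments × $20 = $840 ≥ base, so the credit is $0. Heating Assistance Credit: $64,951 is at or below the $221,800 threshold, so the full $660 applies. total $0 + $660 = $660
Difference: |$1,147 − $660| = $487.

$487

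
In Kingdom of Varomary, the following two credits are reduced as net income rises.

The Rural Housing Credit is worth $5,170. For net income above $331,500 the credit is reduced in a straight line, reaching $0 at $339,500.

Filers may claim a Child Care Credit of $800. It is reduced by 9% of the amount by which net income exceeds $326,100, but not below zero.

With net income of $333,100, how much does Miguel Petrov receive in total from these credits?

$4,306

Rural Housing Credit: $333,100 is $1,600 into a $8,000 phase-out range, leaving 6,400/8,000 of the credit: $5,170 × 6,400/8,000 = $4,136.
Child Care Credit: 9% of the $7,000 excess over $326,100 is $630; credit = $800 − $630 = $170.
Total: $4,136 + $170 = $4,306.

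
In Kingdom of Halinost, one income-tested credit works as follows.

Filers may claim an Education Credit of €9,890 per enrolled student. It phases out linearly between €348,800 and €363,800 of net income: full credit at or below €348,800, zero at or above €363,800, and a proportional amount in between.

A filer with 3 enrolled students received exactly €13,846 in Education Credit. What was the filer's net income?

€356,800

Full credit = 3 × €9,890 = €29,670.
€13,846 is 13,846/29,670 of the full €29,670, so 15,824/29,670 of the €15,000 range has been used: income = €348,800 + €15,000 × 15,824/29,670 = €356,800.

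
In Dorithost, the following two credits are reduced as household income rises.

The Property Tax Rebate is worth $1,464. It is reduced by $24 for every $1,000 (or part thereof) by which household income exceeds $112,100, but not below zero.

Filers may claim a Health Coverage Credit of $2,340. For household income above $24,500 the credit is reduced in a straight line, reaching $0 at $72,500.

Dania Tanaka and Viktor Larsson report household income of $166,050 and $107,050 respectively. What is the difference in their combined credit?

Dania ($166,050): Property Tax Rebate: income exceeds $112,100 by $53,950, which is 54 full-or-partial $1,000 increments; reduction = 54 × $24 = $1,296, leaving $168. Health Coverage Credit: $166,050 is at or above $72,500, so the credit is $0. total $168 + $0 = $168
Viktor ($107,050): Property Tax Rebate: $107,050 is at or below the $112,100 threshold, so the full $1,464 applies. Health Coverage Credit: $107,050 is at or above $72,500, so the credit is $0. total $1,464 + $0 = $1,464
Difference: |$168 − $1,464| = $1,296.

$1,296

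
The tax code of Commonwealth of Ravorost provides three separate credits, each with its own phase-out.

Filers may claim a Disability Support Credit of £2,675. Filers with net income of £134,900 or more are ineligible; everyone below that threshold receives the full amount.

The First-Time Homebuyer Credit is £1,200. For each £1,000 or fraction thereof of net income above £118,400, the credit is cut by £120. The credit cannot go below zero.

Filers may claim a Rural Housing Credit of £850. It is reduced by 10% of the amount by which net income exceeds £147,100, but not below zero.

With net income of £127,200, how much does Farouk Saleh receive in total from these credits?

Disability Support Credit: £127,200 is below the £134,900 cutoff, so the full £2,675 applies.
First-Time Homebuyer Credit: income exceeds £118,400 by £8,800, which is 9 full-or-partial £1,000 increments; reduction = 9 × £120 = £1,080, leaving £120.
Rural Housing Credit: £127,200 is at or below the £147,100 threshold, so the full £850 applies.
Total: £2,675 + £120 + £850 = £3,645.

£3,645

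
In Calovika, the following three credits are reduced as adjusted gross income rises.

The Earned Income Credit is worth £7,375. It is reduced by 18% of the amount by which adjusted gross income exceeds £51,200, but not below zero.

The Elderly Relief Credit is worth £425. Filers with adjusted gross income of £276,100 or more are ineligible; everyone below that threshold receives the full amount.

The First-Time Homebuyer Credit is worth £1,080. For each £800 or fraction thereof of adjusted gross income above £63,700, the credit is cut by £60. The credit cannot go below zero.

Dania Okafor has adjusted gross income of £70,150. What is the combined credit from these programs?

£4,929

Earned Income Credit: 18% of the £18,950 excess over £51,200 is £3,411; credit = £7,375 − £3,411 = £3,964.
Elderly Relief Credit: £70,150 is below the £276,100 cutoff, so the full £425 applies.
First-Time Homebuyer Credit: income exceeds £63,700 by £6,450, which is 9 full-or-partial £800 increments; reduction = 9 × £60 = £540, leaving £540.
Total: £3,964 + £425 + £540 = £4,929.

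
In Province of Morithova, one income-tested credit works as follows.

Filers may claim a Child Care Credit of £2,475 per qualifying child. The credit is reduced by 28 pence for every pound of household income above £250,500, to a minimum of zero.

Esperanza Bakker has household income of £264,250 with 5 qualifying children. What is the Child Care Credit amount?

Child Care Credit: base = 5 × £2,475 = £12,375. 28% of the £13,750 excess over £250,500 is £3,850; credit = £12,375 − £3,850 = £8,525.

£8,525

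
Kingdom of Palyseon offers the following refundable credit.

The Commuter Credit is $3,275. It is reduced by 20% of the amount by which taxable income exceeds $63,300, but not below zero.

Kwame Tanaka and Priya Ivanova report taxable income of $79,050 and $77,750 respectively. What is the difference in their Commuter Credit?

$260

Kwame ($79,050): Commuter Credit: 20% of the $15,750 excess over $63,300 is $3,150; credit = $3,275 − $3,150 = $125.
Priya ($77,750): Commuter Credit: 20% of the $14,450 excess over $63,300 is $2,890; credit = $3,275 − $2,890 = $385.
Difference: |$125 − $385| = $260.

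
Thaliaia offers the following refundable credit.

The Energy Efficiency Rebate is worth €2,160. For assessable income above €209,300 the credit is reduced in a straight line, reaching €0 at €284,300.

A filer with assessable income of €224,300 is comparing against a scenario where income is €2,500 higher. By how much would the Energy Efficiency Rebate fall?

At €224,300 — €224,300 is €15,000 into a €75,000 phase-out range, leaving 60,000/75,000 of the credit: €2,160 × 60,000/75,000 = €1,728.
At €226,800 — €226,800 is €17,500 into a €75,000 phase-out range, leaving 57,500/75,000 of the credit: €2,160 × 57,500/75,000 = €1,656.
Lost: €1,728 − €1,656 = €72.

€72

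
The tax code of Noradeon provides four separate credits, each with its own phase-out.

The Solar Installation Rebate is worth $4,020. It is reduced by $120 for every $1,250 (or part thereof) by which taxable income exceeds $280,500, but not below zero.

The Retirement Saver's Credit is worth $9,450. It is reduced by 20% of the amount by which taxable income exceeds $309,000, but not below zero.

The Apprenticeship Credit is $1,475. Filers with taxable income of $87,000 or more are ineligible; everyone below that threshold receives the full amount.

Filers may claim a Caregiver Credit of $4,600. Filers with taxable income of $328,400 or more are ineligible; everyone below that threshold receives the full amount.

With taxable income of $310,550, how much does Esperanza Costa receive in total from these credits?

$14,760

Solar Installation Rebate: income exceeds $280,500 by $30,050, which is 25 full-or-partial $1,250 increments; reduction = 25 × $120 = $3,000, leaving $1,020.
Retirement Saver's Credit: 20% of the $1,550 excess over $309,000 is $310; credit = $9,450 − $310 = $9,140.
Apprenticeship Credit: $310,550 meets or exceeds the $87,000 cutoff, so the credit is $0.
Caregiver Credit: $310,550 is below the $328,400 cutoff, so the full $4,600 applies.
Total: $1,020 + $9,140 + $0 + $4,600 = $14,760.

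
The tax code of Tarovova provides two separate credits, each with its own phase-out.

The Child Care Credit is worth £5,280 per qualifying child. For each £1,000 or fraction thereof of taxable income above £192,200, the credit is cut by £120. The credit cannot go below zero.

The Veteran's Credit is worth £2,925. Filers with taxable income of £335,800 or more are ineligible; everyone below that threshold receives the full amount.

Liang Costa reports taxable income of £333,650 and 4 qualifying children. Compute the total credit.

£7,005

Child Care Credit: base = 4 × £5,280 = £21,120. income exceeds £192,200 by £141,450, which is 142 full-or-partial £1,000 increments; reduction = 142 × £120 = £17,040, leaving £4,080.
Veteran's Credit: £333,650 is below the £335,800 cutoff, so the full £2,925 applies.
Total: £4,080 + £2,925 = £7,005.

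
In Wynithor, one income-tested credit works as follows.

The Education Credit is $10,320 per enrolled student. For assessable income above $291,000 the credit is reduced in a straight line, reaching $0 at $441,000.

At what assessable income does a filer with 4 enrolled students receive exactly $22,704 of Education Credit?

$358,500

Full credit = 4 × $10,320 = $41,280.
$22,704 is 22,704/41,280 of the full $41,280, so 18,576/41,280 of the $150,000 range has been used: income = $291,000 + $150,000 × 18,576/41,280 = $358,500.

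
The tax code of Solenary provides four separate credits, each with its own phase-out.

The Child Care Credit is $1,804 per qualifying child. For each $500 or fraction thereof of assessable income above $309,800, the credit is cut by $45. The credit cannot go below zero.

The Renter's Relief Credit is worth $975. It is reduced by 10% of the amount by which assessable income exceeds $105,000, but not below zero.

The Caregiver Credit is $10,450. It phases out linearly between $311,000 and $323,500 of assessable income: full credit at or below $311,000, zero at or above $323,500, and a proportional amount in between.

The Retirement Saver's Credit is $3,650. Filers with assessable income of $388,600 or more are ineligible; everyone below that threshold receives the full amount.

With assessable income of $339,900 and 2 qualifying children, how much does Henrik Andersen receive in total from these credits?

$4,513

Child Care Credit: base = 2 × $1,804 = $3,608. income exceeds $309,800 by $30,100, which is 61 full-or-partial $500 increments; reduction = 61 × $45 = $2,745, leaving $863.
Renter's Relief Credit: 10% of the $234,900 excess over $105,000 is $23,490 ≥ base, so the credit is $0.
Caregiver Credit: $339,900 is at or above $323,500, so the credit is $0.
Retirement Saver's Credit: $339,900 is below the $388,600 cutoff, so the full $3,650 applies.
Total: $863 + $0 + $0 + $3,650 = $4,513.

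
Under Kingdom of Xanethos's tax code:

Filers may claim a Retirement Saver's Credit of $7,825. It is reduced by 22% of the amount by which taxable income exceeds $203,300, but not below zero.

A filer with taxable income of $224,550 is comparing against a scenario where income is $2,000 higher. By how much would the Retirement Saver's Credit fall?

At $224,550 — 22% of the $21,250 excess over $203,300 is $4,675; credit = $7,825 − $4,675 = $3,150.
At $226,550 — 22% of the $23,250 excess over $203,300 is $5,115; credit = $7,825 − $5,115 = $2,710.
Lost: $3,150 − $2,710 = $440.

$440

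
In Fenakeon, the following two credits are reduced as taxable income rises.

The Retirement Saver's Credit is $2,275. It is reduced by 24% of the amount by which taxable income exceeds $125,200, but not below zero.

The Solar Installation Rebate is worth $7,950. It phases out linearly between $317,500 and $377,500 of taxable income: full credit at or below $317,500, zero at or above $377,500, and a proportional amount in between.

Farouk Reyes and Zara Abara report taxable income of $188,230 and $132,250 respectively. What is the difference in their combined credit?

Farouk ($188,230): Retirement Saver's Credit: 24% of the $63,030 excess over $125,200 is $15,127.20 ≥ base, so the credit is $0. Solar Installation Rebate: $188,230 is at or below the $317,500 threshold, so the full $7,950 applies. total $0 + $7,950 = $7,950
Zara ($132,250): Retirement Saver's Credit: 24% of the $7,050 excess over $125,200 is $1,692; credit = $2,275 − $1,692 = $583. Solar Installation Rebate: $132,250 is at or below the $317,500 threshold, so the full $7,950 applies. total $583 + $7,950 = $8,533
Difference: |$7,950 − $8,533| = $583.

$583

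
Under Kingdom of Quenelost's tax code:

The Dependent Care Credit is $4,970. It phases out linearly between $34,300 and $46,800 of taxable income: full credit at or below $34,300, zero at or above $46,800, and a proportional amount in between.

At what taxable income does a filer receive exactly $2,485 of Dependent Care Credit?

$2,485 is 2,485/4,970 of the full $4,970, so 2,485/4,970 of the $12,500 range has been used: income = $34,300 + $12,500 × 2,485/4,970 = $40,550.

$40,550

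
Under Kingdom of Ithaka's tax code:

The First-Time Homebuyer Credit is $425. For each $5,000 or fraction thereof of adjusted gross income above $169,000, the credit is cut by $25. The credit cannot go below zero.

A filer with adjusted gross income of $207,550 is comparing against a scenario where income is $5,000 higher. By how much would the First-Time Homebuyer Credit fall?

At $207,550 — income exceeds $169,000 by $38,550, which is 8 full-or-partial $5,000 increments; reduction = 8 × $25 = $200, leaving $225.
At $212,550 — income exceeds $169,000 by $43,550, which is 9 full-or-partial $5,000 increments; reduction = 9 × $25 = $225, leaving $200.
Lost: $225 − $200 = $25.

$25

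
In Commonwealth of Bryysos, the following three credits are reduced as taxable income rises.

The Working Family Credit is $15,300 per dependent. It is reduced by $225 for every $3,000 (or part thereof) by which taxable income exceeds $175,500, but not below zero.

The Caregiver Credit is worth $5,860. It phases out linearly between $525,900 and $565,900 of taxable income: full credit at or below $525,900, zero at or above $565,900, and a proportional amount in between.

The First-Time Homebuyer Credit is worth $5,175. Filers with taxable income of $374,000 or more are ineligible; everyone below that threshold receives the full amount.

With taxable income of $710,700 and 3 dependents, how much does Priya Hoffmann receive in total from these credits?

$5,625

Working Family Credit: base = 3 × $15,300 = $45,900. income exceeds $175,500 by $535,200, which is 179 full-or-partial $3,000 increments; reduction = 179 × $225 = $40,275, leaving $5,625.
Caregiver Credit: $710,700 is at or above $565,900, so the credit is $0.
First-Time Homebuyer Credit: $710,700 meets or exceeds the $374,000 cutoff, so the credit is $0.
Total: $5,625 + $0 + $0 = $5,625.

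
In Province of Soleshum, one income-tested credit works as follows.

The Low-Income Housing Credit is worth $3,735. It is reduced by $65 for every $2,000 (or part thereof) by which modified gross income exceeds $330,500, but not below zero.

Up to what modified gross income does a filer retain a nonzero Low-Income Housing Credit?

$444,500

After 57 increments the reduction is 57 × $65 = $3,705, leaving $30; one more increment wipes it out. Increment 57 ends at excess 57 × $2,000 = $114,000, so the highest qualifying income is $330,500 + $114,000 = $444,500.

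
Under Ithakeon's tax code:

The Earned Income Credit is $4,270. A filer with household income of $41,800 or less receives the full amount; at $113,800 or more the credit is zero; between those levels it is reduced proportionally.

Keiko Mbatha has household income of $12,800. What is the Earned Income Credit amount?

$4,270

Earned Income Credit: $12,800 is at or below the $41,800 threshold, so the full $4,270 applies.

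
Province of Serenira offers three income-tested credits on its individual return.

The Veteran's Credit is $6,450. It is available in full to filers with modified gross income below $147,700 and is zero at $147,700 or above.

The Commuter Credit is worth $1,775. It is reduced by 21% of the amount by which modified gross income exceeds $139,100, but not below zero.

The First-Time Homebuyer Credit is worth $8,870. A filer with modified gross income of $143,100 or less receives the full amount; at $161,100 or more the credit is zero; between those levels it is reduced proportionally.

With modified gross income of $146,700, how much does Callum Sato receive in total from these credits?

$13,725

Veteran's Credit: $146,700 is below the $147,700 cutoff, so the full $6,450 applies.
Commuter Credit: 21% of the $7,600 excess over $139,100 is $1,596; credit = $1,775 − $1,596 = $179.
First-Time Homebuyer Credit: $146,700 is $3,600 into a $18,000 phase-out range, leaving 14,400/18,000 of the credit: $8,870 × 14,400/18,000 = $7,096.
Total: $6,450 + $179 + $7,096 = $13,725.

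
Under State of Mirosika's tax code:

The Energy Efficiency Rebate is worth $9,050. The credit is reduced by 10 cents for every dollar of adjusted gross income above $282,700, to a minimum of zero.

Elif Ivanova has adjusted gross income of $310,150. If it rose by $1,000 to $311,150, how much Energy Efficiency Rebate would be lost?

$100

At $310,150 — 10% of the $27,450 excess over $282,700 is $2,745; credit = $9,050 − $2,745 = $6,305.
At $311,150 — 10% of the $28,450 excess over $282,700 is $2,845; credit = $9,050 − $2,845 = $6,205.
Lost: $6,305 − $6,205 = $100.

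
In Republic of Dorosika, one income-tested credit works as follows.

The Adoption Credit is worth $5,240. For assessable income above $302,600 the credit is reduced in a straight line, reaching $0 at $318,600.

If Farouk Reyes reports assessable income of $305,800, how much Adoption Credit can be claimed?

$4,192

Adoption Credit: $305,800 is $3,200 into a $16,000 phase-out range, leaving 12,800/16,000 of the credit: $5,240 × 12,800/16,000 = $4,192.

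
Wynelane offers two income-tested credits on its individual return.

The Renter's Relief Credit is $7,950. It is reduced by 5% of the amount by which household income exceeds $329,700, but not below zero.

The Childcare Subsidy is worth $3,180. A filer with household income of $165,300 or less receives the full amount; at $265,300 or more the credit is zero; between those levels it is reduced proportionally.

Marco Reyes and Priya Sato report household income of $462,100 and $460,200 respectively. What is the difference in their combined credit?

$95

Marco ($462,100): Renter's Relief Credit: 5% of the $132,400 excess over $329,700 is $6,620; credit = $7,950 − $6,620 = $1,330. Childcare Subsidy: $462,100 is at or above $265,300, so the credit is $0. total $1,330 + $0 = $1,330
Priya ($460,200): Renter's Relief Credit: 5% of the $130,500 excess over $329,700 is $6,525; credit = $7,950 − $6,525 = $1,425. Childcare Subsidy: $460,200 is at or above $265,300, so the credit is $0. total $1,425 + $0 = $1,425
Difference: |$1,330 − $1,425| = $95.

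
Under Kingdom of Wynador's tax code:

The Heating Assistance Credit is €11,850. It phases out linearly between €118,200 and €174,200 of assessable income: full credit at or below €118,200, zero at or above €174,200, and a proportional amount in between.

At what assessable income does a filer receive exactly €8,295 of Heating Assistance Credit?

€135,000

€8,295 is 8,295/11,850 of the full €11,850, so 3,555/11,850 of the €56,000 range has been used: income = €118,200 + €56,000 × 3,555/11,850 = €135,000.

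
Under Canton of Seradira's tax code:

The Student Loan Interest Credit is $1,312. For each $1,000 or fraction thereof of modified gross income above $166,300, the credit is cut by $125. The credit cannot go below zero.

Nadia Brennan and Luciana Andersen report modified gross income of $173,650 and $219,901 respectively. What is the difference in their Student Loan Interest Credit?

$312

Nadia ($173,650): Student Loan Interest Credit: income exceeds $166,300 by $7,350, which is 8 full-or-partial $1,000 increments; reduction = 8 × $125 = $1,000, leaving $312.
Luciana ($219,901): Student Loan Interest Credit: income exceeds $166,300 by $53,601 → 54 increments × $125 = $6,750 ≥ base, so the credit is $0.
Difference: |$312 − $0| = $312.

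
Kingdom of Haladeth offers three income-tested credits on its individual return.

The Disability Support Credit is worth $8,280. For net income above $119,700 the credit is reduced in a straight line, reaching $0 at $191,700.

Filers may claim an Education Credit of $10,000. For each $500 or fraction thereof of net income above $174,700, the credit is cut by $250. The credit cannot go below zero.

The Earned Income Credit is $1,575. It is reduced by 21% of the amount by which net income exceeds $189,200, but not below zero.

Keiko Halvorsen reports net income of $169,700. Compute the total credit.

Disability Support Credit: $169,700 is $50,000 into a $72,000 phase-out range, leaving 22,000/72,000 of the credit: $8,280 × 22,000/72,000 = $2,530.
Education Credit: $169,700 is at or below the $174,700 threshold, so the full $10,000 applies.
Earned Income Credit: $169,700 is at or below the $189,200 threshold, so the full $1,575 applies.
Total: $2,530 + $10,000 + $1,575 = $14,105.

$14,105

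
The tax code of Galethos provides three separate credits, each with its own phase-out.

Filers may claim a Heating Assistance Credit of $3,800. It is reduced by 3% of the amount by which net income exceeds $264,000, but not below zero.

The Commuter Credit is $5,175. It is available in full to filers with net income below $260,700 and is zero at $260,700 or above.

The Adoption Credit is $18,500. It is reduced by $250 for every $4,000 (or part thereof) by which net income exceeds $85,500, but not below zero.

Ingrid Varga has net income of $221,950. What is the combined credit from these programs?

$18,725

Heating Assistance Credit: $221,950 is at or below the $264,000 threshold, so the full $3,800 applies.
Commuter Credit: $221,950 is below the $260,700 cutoff, so the full $5,175 applies.
Adoption Credit: income exceeds $85,500 by $136,450, which is 35 full-or-partial $4,000 increments; reduction = 35 × $250 = $8,750, leaving $9,750.
Total: $3,800 + $5,175 + $9,750 = $18,725.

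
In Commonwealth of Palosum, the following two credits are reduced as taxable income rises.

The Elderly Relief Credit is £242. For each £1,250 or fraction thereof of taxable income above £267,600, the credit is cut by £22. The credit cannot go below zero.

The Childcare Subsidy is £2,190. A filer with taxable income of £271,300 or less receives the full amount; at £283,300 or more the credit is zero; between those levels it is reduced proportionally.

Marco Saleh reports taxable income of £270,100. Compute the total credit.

Elderly Relief Credit: income exceeds £267,600 by £2,500, which is 2 full-or-partial £1,250 increments; reduction = 2 × £22 = £44, leaving £198.
Childcare Subsidy: £270,100 is at or below the £271,300 threshold, so the full £2,190 applies.
Total: £198 + £2,190 = £2,388.

£2,388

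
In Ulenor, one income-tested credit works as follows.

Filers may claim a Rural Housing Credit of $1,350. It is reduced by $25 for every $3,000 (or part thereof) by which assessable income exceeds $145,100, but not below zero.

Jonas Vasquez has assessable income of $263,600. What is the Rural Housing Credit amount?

$350

Rural Housing Credit: income exceeds $145,100 by $118,500, which is 40 full-or-partial $3,000 increments; reduction = 40 × $25 = $1,000, leaving $350.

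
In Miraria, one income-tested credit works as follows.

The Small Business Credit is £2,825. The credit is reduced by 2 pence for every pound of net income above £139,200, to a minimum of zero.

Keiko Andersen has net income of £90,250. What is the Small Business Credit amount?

Small Business Credit: £90,250 is at or below the £139,200 threshold, so the full £2,825 applies.

£2,825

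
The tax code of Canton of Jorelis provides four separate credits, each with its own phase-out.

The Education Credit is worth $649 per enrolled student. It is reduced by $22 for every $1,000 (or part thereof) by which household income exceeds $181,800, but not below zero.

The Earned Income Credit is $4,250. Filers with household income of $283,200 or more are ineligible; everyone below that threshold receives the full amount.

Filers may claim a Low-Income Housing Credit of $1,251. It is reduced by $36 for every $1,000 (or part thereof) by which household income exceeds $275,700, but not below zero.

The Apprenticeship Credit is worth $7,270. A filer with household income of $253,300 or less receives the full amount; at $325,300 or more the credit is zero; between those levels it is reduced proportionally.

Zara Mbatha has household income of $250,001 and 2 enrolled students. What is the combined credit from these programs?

$12,771

Education Credit: base = 2 × $649 = $1,298. income exceeds $181,800 by $68,201 → 69 increments × $22 = $1,518 ≥ base, so the credit is $0.
Earned Income Credit: $250,001 is below the $283,200 cutoff, so the full $4,250 applies.
Low-Income Housing Credit: $250,001 is at or below the $275,700 threshold, so the full $1,251 applies.
Apprenticeship Credit: $250,001 is at or below the $253,300 threshold, so the full $7,270 applies.
Total: $0 + $4,250 + $1,251 + $7,270 = $12,771.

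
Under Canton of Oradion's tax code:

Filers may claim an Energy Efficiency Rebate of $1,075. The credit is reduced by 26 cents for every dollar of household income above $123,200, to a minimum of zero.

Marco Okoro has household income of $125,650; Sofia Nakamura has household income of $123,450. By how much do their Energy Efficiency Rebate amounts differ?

$572

Marco ($125,650): Energy Efficiency Rebate: 26% of the $2,450 excess over $123,200 is $637; credit = $1,075 − $637 = $438.
Sofia ($123,450): Energy Efficiency Rebate: 26% of the $250 excess over $123,200 is $65; credit = $1,075 − $65 = $1,010.
Difference: |$438 − $1,010| = $572.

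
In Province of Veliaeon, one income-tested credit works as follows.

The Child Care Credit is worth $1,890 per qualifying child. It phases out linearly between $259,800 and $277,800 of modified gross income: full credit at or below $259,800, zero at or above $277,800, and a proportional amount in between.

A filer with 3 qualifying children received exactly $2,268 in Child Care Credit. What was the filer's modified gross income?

Full credit = 3 × $1,890 = $5,670.
$2,268 is 2,268/5,670 of the full $5,670, so 3,402/5,670 of the $18,000 range has been used: income = $259,800 + $18,000 × 3,402/5,670 = $270,600.

$270,600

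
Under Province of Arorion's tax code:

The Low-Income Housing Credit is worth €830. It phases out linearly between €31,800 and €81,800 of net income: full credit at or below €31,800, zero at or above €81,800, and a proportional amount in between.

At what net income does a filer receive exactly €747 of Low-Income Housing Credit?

€36,800

€747 is 747/830 of the full €830, so 83/830 of the €50,000 range has been used: income = €31,800 + €50,000 × 83/830 = €36,800.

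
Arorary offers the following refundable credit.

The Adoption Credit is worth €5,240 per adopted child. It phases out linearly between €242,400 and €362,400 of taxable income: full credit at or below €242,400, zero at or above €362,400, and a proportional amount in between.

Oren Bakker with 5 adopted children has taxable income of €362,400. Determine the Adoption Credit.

€0

Adoption Credit: base = 5 × €5,240 = €26,200. €362,400 is at or above €362,400, so the credit is €0.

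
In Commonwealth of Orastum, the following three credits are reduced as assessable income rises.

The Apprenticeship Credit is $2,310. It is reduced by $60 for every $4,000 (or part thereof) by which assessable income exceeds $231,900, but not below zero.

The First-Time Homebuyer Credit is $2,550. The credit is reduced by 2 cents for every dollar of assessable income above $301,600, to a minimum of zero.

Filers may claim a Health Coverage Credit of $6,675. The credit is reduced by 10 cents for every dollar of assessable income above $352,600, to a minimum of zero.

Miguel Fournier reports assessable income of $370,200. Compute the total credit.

Apprenticeship Credit: income exceeds $231,900 by $138,300, which is 35 full-or-partial $4,000 increments; reduction = 35 × $60 = $2,100, leaving $210.
First-Time Homebuyer Credit: 2% of the $68,600 excess over $301,600 is $1,372; credit = $2,550 − $1,372 = $1,178.
Health Coverage Credit: 10% of the $17,600 excess over $352,600 is $1,760; credit = $6,675 − $1,760 = $4,915.
Total: $210 + $1,178 + $4,915 = $6,303.

$6,303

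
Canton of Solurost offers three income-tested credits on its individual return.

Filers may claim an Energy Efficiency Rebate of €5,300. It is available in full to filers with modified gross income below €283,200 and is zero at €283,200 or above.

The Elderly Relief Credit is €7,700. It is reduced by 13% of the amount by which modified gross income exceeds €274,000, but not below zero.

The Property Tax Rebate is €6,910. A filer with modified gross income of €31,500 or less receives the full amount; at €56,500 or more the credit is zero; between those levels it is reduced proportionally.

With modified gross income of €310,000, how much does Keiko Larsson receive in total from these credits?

€3,020

Energy Efficiency Rebate: €310,000 meets or exceeds the €283,200 cutoff, so the credit is €0.
Elderly Relief Credit: 13% of the €36,000 excess over €274,000 is €4,680; credit = €7,700 − €4,680 = €3,020.
Property Tax Rebate: €310,000 is at or above €56,500, so the credit is €0.
Total: €0 + €3,020 + €0 = €3,020.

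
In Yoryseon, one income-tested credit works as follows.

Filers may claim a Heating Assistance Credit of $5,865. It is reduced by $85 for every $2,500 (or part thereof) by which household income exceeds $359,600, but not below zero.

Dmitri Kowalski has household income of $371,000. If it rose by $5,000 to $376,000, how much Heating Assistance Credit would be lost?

$170

At $371,000 — income exceeds $359,600 by $11,400, which is 5 full-or-partial $2,500 increments; reduction = 5 × $85 = $425, leaving $5,440.
At $376,000 — income exceeds $359,600 by $16,400, which is 7 full-or-partial $2,500 increments; reduction = 7 × $85 = $595, leaving $5,270.
Lost: $5,440 − $5,270 = $170.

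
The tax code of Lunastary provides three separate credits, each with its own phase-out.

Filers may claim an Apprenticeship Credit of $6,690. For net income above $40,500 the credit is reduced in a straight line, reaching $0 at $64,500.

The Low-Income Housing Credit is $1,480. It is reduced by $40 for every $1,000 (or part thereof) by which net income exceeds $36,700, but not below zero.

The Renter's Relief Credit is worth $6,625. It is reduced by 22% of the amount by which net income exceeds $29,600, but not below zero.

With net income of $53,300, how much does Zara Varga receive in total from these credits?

$5,333

Apprenticeship Credit: $53,300 is $12,800 into a $24,000 phase-out range, leaving 11,200/24,000 of the credit: $6,690 × 11,200/24,000 = $3,122.
Low-Income Housing Credit: income exceeds $36,700 by $16,600, which is 17 full-or-partial $1,000 increments; reduction = 17 × $40 = $680, leaving $800.
Renter's Relief Credit: 22% of the $23,700 excess over $29,600 is $5,214; credit = $6,625 − $5,214 = $1,411.
Total: $3,122 + $800 + $1,411 = $5,333.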